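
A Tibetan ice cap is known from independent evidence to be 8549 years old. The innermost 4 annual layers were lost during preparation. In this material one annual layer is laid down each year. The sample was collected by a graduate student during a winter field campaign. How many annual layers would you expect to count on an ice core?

8545 annual layers

At one annual layer per year, 8549 years correspond to 8549 annual layers.
8549 − 4 missed = 8545 annual layers expected in the prepared section.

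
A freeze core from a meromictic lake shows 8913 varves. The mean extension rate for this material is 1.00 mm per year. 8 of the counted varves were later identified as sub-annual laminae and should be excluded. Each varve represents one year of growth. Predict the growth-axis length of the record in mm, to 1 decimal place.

Correcting the raw count gives 8913 − 8 = 8905 true varves.
8905 years at 1.00 mm/year gives 1.00 × 8905 = 8905.0 mm.

8905.0 mm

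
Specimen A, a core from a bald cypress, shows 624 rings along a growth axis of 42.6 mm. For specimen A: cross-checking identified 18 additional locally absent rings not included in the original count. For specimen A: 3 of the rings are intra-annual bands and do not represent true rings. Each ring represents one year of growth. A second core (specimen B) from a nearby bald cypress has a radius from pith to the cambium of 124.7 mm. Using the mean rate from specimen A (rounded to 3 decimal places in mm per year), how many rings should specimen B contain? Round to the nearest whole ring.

1861 rings

Specimen A: adjusted count: 624 − 3 + 18 = 639 rings.
A: Mean rate = 42.6 mm / 639 years ≈ 0.067 mm/year.
B spans 124.7 / 0.067 = 1861.19 years ≈ 1861 rings.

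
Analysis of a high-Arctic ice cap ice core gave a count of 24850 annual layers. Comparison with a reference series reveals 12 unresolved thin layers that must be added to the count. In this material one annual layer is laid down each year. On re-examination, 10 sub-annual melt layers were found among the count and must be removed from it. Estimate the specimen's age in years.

24852 yr

Adjusted count: 24850 − 10 + 12 = 24852 annual layers.
One annual layer per year makes the duration 24852 years.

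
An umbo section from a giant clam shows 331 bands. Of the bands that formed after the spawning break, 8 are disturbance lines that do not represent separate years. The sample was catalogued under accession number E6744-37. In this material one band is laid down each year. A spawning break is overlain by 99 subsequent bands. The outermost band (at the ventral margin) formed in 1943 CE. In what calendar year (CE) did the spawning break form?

99 bands post-date the spawning break.
99 − 8 false = 91 true bands after the spawning break.
1943 − 91 = 1852 CE.

1852 CE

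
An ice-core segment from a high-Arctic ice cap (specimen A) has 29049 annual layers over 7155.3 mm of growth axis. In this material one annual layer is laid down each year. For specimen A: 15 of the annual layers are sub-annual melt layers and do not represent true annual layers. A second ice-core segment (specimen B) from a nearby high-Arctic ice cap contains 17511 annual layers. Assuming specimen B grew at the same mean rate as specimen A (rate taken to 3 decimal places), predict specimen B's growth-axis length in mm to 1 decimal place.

4307.7 mm

Specimen A: true annual layer count = 29049 − 15 = 29034.
A: Mean rate = 7155.3 mm / 29034 years ≈ 0.246 mm/yr.
B's length ≈ 0.246 × 17511 = 4307.7 mm.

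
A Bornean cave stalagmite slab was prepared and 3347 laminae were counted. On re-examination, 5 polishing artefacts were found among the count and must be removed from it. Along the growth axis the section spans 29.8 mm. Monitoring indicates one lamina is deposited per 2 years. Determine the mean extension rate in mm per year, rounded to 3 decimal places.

After corrections the count is 3347 − 5 = 3342 laminae.
Multiplying by 2 years per lamina: 3342 × 2 = 6684 years.
Extension rate ≈ 29.8 / 6684 = 0.004 mm per year.

0.004 mm per year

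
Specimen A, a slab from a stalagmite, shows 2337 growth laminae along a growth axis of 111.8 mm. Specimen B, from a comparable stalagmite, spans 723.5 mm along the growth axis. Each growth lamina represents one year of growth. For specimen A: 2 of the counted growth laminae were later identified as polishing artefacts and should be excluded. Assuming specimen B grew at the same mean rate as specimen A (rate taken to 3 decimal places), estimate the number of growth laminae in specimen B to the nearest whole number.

15073 growth laminae

Specimen A: adjusted count: 2337 − 2 = 2335 growth laminae.
A: 111.8 mm over 2335 years gives 111.8 / 2335 ≈ 0.048 mm per year.
B spans 723.5 / 0.048 = 15072.92 years ≈ 15073 growth laminae.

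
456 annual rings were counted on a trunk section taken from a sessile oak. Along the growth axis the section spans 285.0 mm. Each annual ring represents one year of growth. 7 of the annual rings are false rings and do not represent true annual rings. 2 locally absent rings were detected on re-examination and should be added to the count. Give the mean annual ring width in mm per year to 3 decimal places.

True annual ring count = 456 − 7 + 2 = 451.
285.0 mm over 451 years gives 285.0 / 451 ≈ 0.632 mm per year.

0.632 mm per year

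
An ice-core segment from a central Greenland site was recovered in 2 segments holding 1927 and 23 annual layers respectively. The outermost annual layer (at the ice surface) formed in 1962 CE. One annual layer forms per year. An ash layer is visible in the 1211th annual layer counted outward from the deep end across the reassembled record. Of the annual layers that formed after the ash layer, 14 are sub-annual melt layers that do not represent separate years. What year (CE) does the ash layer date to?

Total annual layers = 1927 + 23 = 1950.
The ash layer sits at annual layer 1211 from the deep end, so 1950 − 1211 = 739 annual layers formed after it.
Removing the 14 false annual layers leaves 739 − 14 = 725 true annual layers beyond the ash layer.
1962 − 725 = 1237 CE.

1237 CE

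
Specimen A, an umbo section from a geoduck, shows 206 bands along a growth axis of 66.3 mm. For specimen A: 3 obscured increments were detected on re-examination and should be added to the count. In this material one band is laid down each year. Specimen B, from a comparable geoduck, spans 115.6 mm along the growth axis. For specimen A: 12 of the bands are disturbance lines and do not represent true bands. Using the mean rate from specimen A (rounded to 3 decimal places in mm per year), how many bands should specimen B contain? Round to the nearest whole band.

343 bands

Specimen A: true band count = 206 − 12 + 3 = 197.
A: Extension rate ≈ 66.3 / 197 = 0.337 mm per year.
For B, 115.6 / 0.337 = 343.03 years ≈ 343 bands.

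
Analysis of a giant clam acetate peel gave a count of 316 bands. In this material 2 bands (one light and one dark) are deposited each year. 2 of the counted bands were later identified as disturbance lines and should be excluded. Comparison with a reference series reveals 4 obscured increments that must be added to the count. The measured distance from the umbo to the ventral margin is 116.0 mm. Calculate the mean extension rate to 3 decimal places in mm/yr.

True band count = 316 − 2 + 4 = 318.
Dividing by 2 bands per year: 318 / 2 = 159 years.
Mean rate = 116.0 mm / 159 years ≈ 0.730 mm/yr.

0.730 mm/yr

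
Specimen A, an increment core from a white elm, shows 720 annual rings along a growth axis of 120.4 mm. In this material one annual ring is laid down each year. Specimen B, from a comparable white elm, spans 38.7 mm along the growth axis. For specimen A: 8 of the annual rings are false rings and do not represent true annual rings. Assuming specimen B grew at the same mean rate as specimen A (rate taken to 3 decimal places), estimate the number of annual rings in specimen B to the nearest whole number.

229 annual rings

Specimen A: adjusted count: 720 − 8 = 712 annual rings.
A: 120.4 mm over 712 years gives 120.4 / 712 ≈ 0.169 mm per year.
For B, 38.7 / 0.169 = 228.99 years ≈ 229 annual rings.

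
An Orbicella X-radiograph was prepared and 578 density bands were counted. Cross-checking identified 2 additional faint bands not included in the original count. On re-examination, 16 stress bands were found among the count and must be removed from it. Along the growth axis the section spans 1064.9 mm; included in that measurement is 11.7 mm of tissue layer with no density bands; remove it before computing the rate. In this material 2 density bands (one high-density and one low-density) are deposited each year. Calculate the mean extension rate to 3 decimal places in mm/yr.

Correcting the raw count gives 578 − 16 + 2 = 564 true density bands.
With 2 density bands per year, 564 / 2 = 282 years.
The growth record spans 1064.9 − 11.7 = 1053.2 mm.
Extension rate ≈ 1053.2 / 282 = 3.735 mm/yr.

3.735 mm/yr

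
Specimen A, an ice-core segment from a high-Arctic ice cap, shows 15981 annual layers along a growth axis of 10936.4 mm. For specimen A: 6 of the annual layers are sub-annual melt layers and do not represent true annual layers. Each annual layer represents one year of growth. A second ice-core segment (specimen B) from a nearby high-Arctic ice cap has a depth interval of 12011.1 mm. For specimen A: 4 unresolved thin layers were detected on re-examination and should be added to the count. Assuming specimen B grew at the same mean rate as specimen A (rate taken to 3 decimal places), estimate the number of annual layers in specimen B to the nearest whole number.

Specimen A: correcting the raw count gives 15981 − 6 + 4 = 15979 true annual layers.
A: 10936.4 mm over 15979 years gives 10936.4 / 15979 ≈ 0.684 mm per year.
Specimen B: 12011.1 mm / 0.684 mm per year = 17560.09 years ≈ 17560 annual layers.

17560 annual layers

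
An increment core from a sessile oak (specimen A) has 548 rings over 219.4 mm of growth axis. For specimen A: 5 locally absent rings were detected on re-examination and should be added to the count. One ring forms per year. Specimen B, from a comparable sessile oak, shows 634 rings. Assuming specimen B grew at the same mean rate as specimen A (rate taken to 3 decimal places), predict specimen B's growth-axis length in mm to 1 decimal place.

Specimen A: true ring count = 548 + 5 = 553.
A: Mean rate = 219.4 mm / 553 years ≈ 0.397 mm per year.
Length of B = 0.397 × 634 = 251.7 mm.

251.7 mm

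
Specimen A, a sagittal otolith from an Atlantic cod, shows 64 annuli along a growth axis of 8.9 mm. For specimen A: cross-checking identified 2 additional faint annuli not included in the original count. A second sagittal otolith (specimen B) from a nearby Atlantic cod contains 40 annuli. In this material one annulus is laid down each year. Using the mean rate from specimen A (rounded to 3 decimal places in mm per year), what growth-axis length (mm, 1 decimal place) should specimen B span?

Specimen A: correcting the raw count gives 64 + 2 = 66 true annuli.
A: Extension rate ≈ 8.9 / 66 = 0.135 mm/year.
For B, 0.135 mm/year × 40 years = 5.4 mm.

5.4 mm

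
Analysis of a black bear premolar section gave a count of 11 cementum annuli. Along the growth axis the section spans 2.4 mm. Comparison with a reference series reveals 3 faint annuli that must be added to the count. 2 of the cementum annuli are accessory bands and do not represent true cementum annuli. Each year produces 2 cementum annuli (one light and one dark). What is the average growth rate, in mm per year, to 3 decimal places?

0.400 mm per year

Adjusted count: 11 − 2 + 3 = 12 cementum annuli.
12 cementum annuli at 2 per year is 12 / 2 = 6 years.
Mean rate = 2.4 mm / 6 years ≈ 0.400 mm per year.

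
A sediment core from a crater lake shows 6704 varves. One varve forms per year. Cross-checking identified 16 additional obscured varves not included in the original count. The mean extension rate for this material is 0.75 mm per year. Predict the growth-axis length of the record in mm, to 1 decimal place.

Correcting the raw count gives 6704 + 16 = 6720 true varves.
6720 years at 0.75 mm/year gives 0.75 × 6720 = 5040.0 mm.

5040.0 mm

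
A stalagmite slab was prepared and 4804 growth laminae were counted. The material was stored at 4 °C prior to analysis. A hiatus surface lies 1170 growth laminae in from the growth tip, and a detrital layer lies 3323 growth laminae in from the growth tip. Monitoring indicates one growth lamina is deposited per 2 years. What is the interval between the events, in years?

4306 years

Separation: 3323 − 1170 = 2153 growth laminae.
Multiplying by 2 years per growth lamina: 2153 × 2 = 4306 years.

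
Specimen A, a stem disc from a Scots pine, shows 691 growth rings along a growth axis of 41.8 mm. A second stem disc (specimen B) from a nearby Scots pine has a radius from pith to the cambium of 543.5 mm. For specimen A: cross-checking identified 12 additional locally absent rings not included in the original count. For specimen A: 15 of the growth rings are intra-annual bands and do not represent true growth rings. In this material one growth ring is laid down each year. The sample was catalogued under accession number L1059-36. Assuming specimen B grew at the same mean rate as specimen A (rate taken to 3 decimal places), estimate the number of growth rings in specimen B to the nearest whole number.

8910 growth rings

Specimen A: correcting the raw count gives 691 − 15 + 12 = 688 true growth rings.
A: Mean rate = 41.8 mm / 688 years ≈ 0.061 mm/yr.
For B, 543.5 / 0.061 = 8909.84 years ≈ 8910 growth rings.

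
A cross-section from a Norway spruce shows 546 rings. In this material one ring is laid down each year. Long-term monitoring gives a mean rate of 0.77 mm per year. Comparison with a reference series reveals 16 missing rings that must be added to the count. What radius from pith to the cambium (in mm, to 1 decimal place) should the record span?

True ring count = 546 + 16 = 562.
Predicted length = 0.77 mm/year × 562 years = 432.7 mm.

432.7 mm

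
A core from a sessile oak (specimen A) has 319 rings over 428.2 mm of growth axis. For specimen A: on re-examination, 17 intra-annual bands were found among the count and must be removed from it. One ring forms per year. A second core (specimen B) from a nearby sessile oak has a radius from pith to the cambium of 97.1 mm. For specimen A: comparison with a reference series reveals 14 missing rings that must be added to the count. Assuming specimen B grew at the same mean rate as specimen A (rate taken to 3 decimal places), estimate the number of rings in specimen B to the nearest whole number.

Specimen A: correcting the raw count gives 319 − 17 + 14 = 316 true rings.
A: Mean rate = 428.2 mm / 316 years ≈ 1.355 mm/year.
Specimen B: 97.1 mm / 1.355 mm per year = 71.66 years ≈ 72 rings.

72 rings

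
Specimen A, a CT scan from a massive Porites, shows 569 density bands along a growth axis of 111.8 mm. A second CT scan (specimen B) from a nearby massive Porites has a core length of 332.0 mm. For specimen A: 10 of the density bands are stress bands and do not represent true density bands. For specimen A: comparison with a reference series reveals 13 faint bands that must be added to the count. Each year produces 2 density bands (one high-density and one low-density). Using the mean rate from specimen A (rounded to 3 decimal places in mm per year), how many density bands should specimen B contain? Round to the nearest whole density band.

Specimen A: correcting the raw count gives 569 − 10 + 13 = 572 true density bands.
Specimen A: dividing by 2 density bands per year: 572 / 2 = 286 years.
A: 111.8 mm over 286 years gives 111.8 / 286 ≈ 0.391 mm/yr.
Specimen B: 332.0 mm / 0.391 mm per year = 849.10 years; at 2 density bands per year that is 849.10 × 2 ≈ 1698 density bands.

1698 density bands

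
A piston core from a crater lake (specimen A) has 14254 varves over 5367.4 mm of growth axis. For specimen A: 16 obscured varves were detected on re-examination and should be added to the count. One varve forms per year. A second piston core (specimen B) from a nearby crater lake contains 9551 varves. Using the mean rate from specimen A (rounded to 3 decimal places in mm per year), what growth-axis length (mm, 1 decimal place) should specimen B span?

3591.2 mm

Specimen A: true varve count = 14254 + 16 = 14270.
A: 5367.4 mm over 14270 years gives 5367.4 / 14270 ≈ 0.376 mm per year.
For B, 0.376 mm/year × 9551 years = 3591.2 mm.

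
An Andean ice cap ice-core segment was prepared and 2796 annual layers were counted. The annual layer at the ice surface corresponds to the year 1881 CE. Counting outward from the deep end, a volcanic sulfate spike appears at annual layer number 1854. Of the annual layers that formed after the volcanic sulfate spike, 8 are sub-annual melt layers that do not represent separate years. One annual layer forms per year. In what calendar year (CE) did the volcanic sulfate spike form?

Between annual layer 1854 and the ice surface there are 2796 − 1854 = 942 annual layers.
Removing the 8 false annual layers leaves 942 − 8 = 934 true annual layers beyond the volcanic sulfate spike.
The annual layer at the ice surface is 1881 CE, so the volcanic sulfate spike dates to 1881 − 934 = 947 CE.

947 CE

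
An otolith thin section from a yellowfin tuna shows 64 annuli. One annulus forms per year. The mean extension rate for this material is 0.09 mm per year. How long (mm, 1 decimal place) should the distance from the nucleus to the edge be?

The record spans 64 years at 0.09 mm per year.
Length ≈ 0.09 × 64 = 5.8 mm.

5.8 mm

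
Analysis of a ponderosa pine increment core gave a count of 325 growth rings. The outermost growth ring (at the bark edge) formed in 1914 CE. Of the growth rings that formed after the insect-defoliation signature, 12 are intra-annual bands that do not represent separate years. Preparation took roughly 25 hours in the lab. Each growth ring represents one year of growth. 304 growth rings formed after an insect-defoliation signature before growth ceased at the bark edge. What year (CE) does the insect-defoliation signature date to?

1622 CE

There are 304 growth rings younger than the insect-defoliation signature.
Excluding 12 false growth rings: 304 − 12 = 292.
Counting back 292 years from 1914 CE places the insect-defoliation signature in 1914 − 292 = 1622 CE.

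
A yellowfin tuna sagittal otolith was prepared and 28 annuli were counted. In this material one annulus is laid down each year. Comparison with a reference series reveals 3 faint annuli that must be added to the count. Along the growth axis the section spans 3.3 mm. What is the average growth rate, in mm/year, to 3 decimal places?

0.106 mm/year

Adjusted count: 28 + 3 = 31 annuli.
Extension rate ≈ 3.3 / 31 = 0.106 mm/year.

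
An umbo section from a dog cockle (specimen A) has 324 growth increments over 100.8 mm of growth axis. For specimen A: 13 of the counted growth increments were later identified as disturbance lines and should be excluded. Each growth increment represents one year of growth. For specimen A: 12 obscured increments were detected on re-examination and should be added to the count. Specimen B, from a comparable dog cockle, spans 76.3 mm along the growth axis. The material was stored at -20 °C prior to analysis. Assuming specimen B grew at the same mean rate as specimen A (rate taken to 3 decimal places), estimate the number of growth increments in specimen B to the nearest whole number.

Specimen A: adjusted count: 324 − 13 + 12 = 323 growth increments.
A: Extension rate ≈ 100.8 / 323 = 0.312 mm/year.
Specimen B: 76.3 mm / 0.312 mm per year = 244.55 years ≈ 245 growth increments.

245 growth increments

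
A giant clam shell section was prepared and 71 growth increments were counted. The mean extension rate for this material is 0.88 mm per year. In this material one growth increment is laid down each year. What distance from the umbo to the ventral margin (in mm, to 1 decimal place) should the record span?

62.5 mm

The record spans 71 years at 0.88 mm per year.
71 years at 0.88 mm/year gives 0.88 × 71 = 62.5 mm.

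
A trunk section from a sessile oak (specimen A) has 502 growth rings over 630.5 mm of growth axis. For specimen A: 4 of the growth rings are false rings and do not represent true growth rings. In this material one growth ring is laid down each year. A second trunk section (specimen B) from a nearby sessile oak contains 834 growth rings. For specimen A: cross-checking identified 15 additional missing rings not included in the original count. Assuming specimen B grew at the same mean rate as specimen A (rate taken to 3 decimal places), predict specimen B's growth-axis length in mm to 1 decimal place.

Specimen A: true growth ring count = 502 − 4 + 15 = 513.
A: Extension rate ≈ 630.5 / 513 = 1.229 mm/year.
B's length ≈ 1.229 × 834 = 1025.0 mm.

1025.0 mm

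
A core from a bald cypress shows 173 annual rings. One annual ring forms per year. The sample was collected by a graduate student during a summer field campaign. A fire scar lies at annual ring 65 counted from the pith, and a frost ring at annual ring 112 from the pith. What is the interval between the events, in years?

The two markers are separated by 112 − 65 = 47 annual rings.
At one annual ring per year, 47 years elapsed between them.

47 years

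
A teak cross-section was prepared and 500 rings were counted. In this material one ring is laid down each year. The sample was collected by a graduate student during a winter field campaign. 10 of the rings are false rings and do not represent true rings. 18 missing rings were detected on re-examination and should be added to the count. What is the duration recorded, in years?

True ring count = 500 − 10 + 18 = 508.
With a one-to-one ring periodicity this is 508 years.

508 years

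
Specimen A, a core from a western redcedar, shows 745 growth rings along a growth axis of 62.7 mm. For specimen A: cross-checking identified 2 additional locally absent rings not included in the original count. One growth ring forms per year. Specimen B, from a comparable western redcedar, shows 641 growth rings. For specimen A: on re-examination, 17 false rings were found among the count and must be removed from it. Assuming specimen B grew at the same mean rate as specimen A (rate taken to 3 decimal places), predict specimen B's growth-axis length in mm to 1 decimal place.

Specimen A: correcting the raw count gives 745 − 17 + 2 = 730 true growth rings.
A: Extension rate ≈ 62.7 / 730 = 0.086 mm per year.
For B, 0.086 mm/year × 641 years = 55.1 mm.

55.1 mm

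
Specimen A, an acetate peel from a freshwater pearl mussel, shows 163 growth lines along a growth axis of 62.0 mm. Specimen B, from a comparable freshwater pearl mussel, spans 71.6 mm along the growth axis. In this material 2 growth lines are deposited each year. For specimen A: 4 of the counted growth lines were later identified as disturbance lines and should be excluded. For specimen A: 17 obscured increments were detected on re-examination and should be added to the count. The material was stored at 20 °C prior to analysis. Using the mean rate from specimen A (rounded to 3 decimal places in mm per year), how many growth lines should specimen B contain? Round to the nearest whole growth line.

203 growth lines

Specimen A: adjusted count: 163 − 4 + 17 = 176 growth lines.
Specimen A: 176 growth lines at 2 per year is 176 / 2 = 88 years.
A: Mean rate = 62.0 mm / 88 years ≈ 0.705 mm/year.
Specimen B: 71.6 mm / 0.705 mm per year = 101.56 years; at 2 growth lines per year that is 101.56 × 2 ≈ 203 growth lines.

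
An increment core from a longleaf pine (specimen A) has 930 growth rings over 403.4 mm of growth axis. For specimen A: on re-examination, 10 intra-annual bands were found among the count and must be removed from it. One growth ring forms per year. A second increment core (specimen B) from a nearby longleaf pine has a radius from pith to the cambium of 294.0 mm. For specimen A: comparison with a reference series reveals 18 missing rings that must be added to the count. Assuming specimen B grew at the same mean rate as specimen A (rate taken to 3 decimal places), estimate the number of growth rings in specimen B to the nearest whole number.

Specimen A: correcting the raw count gives 930 − 10 + 18 = 938 true growth rings.
A: Extension rate ≈ 403.4 / 938 = 0.430 mm/yr.
B spans 294.0 / 0.430 = 683.72 years ≈ 684 growth rings.

684 growth rings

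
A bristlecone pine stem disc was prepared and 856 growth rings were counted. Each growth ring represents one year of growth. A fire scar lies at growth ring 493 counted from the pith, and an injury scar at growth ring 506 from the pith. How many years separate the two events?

The two markers are separated by 506 − 493 = 13 growth rings.
At one growth ring per year, 13 years elapsed between them.

13 yr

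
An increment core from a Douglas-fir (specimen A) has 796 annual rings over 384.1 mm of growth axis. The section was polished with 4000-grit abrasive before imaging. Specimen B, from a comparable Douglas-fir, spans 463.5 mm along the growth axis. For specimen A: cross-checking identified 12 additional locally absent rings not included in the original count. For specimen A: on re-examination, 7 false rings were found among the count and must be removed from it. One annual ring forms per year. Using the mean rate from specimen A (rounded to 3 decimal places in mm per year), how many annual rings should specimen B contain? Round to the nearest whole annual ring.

Specimen A: after corrections the count is 796 − 7 + 12 = 801 annual rings.
A: Extension rate ≈ 384.1 / 801 = 0.480 mm/yr.
B spans 463.5 / 0.480 = 965.62 years ≈ 966 annual rings.

966 annual rings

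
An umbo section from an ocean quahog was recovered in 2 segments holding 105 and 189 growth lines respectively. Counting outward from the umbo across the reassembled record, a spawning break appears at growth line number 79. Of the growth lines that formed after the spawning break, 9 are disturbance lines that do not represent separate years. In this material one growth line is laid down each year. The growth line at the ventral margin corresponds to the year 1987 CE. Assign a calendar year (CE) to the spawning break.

Total growth lines = 105 + 189 = 294.
294 − 79 = 215 growth lines lie beyond the spawning break toward the ventral margin.
215 − 9 false = 206 true growth lines after the spawning break.
Counting back 206 years from 1987 CE places the spawning break in 1987 − 206 = 1781 CE.

1781 CE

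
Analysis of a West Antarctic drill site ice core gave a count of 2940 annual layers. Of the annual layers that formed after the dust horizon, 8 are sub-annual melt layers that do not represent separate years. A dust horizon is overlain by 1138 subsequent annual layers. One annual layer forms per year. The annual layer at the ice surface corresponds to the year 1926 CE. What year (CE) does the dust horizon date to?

1138 annual layers formed after the dust horizon.
Removing the 8 false annual layers leaves 1138 − 8 = 1130 true annual layers beyond the dust horizon.
1926 − 1130 = 796 CE.

796 CE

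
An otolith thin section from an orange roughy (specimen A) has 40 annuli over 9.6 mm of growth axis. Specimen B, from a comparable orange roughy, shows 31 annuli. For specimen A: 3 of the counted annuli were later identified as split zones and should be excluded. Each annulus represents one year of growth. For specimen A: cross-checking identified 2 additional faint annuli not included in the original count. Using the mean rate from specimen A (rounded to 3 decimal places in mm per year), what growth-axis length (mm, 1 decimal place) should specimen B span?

Specimen A: true annulus count = 40 − 3 + 2 = 39.
A: 9.6 mm over 39 years gives 9.6 / 39 ≈ 0.246 mm/yr.
B's length ≈ 0.246 × 31 = 7.6 mm.

7.6 mm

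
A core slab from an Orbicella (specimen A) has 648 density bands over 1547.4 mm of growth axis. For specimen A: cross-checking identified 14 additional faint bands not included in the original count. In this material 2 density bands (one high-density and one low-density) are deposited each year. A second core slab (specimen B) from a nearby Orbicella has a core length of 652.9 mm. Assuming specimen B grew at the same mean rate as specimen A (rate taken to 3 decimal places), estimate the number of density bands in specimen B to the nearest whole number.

Specimen A: correcting the raw count gives 648 + 14 = 662 true density bands.
Specimen A: dividing by 2 density bands per year: 662 / 2 = 331 years.
A: Mean rate = 1547.4 mm / 331 years ≈ 4.675 mm/yr.
Specimen B: 652.9 mm / 4.675 mm per year = 139.66 years; at 2 density bands per year that is 139.66 × 2 ≈ 279 density bands.

279 density bands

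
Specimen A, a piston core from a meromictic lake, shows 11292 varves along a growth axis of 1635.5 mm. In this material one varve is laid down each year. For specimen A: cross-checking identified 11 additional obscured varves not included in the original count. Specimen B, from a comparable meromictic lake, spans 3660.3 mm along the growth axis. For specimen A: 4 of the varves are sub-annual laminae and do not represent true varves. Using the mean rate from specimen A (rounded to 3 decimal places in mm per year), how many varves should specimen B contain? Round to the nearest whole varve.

Specimen A: correcting the raw count gives 11292 − 4 + 11 = 11299 true varves.
A: Mean rate = 1635.5 mm / 11299 years ≈ 0.145 mm/year.
Specimen B: 3660.3 mm / 0.145 mm per year = 25243.45 years ≈ 25243 varves.

25243 varves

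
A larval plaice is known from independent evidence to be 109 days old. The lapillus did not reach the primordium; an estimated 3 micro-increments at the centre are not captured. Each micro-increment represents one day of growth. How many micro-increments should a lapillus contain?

106 micro-increments

Expected micro-increments over 109 days: 109.
Less the 3 uncaptured micro-increments: 109 − 3 = 106.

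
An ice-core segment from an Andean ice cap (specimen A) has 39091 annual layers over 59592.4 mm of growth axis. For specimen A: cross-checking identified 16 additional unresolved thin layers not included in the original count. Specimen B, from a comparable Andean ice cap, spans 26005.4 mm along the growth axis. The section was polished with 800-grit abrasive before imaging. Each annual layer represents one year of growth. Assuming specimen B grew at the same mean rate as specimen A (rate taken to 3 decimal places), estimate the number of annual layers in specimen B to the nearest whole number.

Specimen A: adjusted count: 39091 + 16 = 39107 annual layers.
A: 59592.4 mm over 39107 years gives 59592.4 / 39107 ≈ 1.524 mm/year.
B spans 26005.4 / 1.524 = 17063.91 years ≈ 17064 annual layers.

17064 annual layers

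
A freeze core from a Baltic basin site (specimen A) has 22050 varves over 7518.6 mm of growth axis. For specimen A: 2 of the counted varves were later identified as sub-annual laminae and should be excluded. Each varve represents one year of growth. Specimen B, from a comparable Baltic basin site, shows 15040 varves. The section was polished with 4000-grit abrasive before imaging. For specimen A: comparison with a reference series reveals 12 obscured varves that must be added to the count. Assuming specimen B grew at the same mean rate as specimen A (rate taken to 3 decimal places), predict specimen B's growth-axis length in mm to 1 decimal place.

Specimen A: adjusted count: 22050 − 2 + 12 = 22060 varves.
A: 7518.6 mm over 22060 years gives 7518.6 / 22060 ≈ 0.341 mm/yr.
For B, 0.341 mm/year × 15040 years = 5128.6 mm.

5128.6 mm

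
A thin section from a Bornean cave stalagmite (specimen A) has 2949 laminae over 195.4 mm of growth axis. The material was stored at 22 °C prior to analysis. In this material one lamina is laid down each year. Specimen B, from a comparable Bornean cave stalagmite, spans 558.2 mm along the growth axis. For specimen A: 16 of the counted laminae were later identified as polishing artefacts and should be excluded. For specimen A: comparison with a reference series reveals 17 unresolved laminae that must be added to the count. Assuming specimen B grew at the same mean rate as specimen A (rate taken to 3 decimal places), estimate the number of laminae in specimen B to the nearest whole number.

8458 laminae

Specimen A: adjusted count: 2949 − 16 + 17 = 2950 laminae.
A: Extension rate ≈ 195.4 / 2950 = 0.066 mm per year.
For B, 558.2 / 0.066 = 8457.58 years ≈ 8458 laminae.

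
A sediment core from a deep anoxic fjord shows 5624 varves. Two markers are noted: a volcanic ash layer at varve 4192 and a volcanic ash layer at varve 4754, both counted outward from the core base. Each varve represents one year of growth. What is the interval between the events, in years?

562 years

4754 − 4192 = 562 varves lie between the two events.
That is 562 years at one varve per year.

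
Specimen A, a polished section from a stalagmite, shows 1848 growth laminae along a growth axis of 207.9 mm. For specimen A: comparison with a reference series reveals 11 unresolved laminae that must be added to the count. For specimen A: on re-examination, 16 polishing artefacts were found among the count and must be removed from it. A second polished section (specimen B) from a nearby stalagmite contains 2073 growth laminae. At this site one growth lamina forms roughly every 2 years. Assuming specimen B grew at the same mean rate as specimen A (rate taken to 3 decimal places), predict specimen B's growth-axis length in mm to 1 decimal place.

Specimen A: adjusted count: 1848 − 16 + 11 = 1843 growth laminae.
Specimen A: at 2 years per growth lamina, 1843 × 2 = 3686 years.
A: 207.9 mm over 3686 years gives 207.9 / 3686 ≈ 0.056 mm per year.
Specimen B: multiplying by 2 years per growth lamina: 2073 × 2 = 4146 years. Length of B = 0.056 × 4146 = 232.2 mm.

232.2 mm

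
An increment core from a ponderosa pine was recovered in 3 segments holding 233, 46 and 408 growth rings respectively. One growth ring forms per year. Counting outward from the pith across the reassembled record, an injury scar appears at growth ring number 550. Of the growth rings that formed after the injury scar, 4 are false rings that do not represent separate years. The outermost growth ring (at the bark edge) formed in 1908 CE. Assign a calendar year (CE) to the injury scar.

1775 CE

Total growth rings = 233 + 46 + 408 = 687.
Between growth ring 550 and the bark edge there are 687 − 550 = 137 growth rings.
137 − 4 false = 133 true growth rings after the injury scar.
Counting back 133 years from 1908 CE places the injury scar in 1908 − 133 = 1775 CE.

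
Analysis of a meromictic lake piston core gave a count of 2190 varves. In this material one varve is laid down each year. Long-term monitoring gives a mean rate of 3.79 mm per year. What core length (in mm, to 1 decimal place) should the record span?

8300.1 mm

The record spans 2190 years at 3.79 mm per year.
Predicted length = 3.79 mm/year × 2190 years = 8300.1 mm.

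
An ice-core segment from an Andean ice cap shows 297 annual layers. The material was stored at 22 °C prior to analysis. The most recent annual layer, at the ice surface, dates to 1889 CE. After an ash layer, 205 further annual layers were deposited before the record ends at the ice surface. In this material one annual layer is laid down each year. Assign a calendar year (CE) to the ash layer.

1684 CE

There are 205 annual layers younger than the ash layer.
The annual layer at the ice surface is 1889 CE, so the ash layer dates to 1889 − 205 = 1684 CE.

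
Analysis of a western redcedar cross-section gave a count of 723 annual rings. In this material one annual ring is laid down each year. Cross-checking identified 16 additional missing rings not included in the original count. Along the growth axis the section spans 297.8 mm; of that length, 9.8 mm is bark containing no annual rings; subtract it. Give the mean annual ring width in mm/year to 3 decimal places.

0.390 mm/year

Adjusted count: 723 + 16 = 739 annual rings.
The growth record spans 297.8 − 9.8 = 288.0 mm.
Mean rate = 288.0 mm / 739 years ≈ 0.390 mm/year.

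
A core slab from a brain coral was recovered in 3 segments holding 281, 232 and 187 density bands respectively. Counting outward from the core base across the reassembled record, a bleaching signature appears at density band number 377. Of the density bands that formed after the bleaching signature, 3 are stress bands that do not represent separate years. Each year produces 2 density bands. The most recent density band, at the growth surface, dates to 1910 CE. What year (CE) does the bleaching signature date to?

Total density bands = 281 + 232 + 187 = 700.
The bleaching signature sits at density band 377 from the core base, so 700 − 377 = 323 density bands formed after it.
Excluding 3 false density bands: 323 − 3 = 320.
With 2 density bands per year, 320 / 2 = 160 years.
1910 − 160 = 1750 CE.

1750 CE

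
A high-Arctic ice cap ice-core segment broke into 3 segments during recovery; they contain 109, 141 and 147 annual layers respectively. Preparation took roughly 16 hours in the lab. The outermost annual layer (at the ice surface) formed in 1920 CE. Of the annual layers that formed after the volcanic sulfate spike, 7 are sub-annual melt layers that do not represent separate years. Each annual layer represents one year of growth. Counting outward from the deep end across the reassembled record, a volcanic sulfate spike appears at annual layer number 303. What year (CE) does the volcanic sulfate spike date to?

1833 CE

Total annual layers = 109 + 141 + 147 = 397.
Between annual layer 303 and the ice surface there are 397 − 303 = 94 annual layers.
94 − 7 false = 87 true annual layers after the volcanic sulfate spike.
Counting back 87 years from 1920 CE places the volcanic sulfate spike in 1920 − 87 = 1833 CE.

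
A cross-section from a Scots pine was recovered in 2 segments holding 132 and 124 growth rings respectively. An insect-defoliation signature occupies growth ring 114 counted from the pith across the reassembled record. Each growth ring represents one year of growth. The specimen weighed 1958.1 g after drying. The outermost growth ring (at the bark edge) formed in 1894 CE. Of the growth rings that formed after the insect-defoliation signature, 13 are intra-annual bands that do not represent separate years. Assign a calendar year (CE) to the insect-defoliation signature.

Total growth rings = 132 + 124 = 256.
256 − 114 = 142 growth rings lie beyond the insect-defoliation signature toward the bark edge.
Excluding 13 false growth rings: 142 − 13 = 129.
Counting back 129 years from 1894 CE places the insect-defoliation signature in 1894 − 129 = 1765 CE.

1765 CE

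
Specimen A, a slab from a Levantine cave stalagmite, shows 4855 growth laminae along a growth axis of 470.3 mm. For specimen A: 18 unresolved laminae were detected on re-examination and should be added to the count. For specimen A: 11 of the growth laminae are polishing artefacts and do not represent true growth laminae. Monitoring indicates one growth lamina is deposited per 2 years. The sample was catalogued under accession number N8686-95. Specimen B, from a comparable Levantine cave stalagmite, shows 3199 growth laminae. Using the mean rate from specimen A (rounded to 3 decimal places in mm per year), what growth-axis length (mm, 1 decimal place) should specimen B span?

307.1 mm

Specimen A: true growth lamina count = 4855 − 11 + 18 = 4862.
Specimen A: multiplying by 2 years per growth lamina: 4862 × 2 = 9724 years.
A: 470.3 mm over 9724 years gives 470.3 / 9724 ≈ 0.048 mm/yr.
Specimen B: multiplying by 2 years per growth lamina: 3199 × 2 = 6398 years. Length of B = 0.048 × 6398 = 307.1 mm.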